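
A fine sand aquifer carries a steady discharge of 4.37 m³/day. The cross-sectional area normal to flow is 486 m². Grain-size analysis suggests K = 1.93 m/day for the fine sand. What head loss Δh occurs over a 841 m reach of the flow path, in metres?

3.92

From Q = K·A·i, i = Q / (K·A) = 4.37 / (1.930 × 486.0) = 0.004659.
Head loss Δh = i · L = 0.004659 × 841 = 3.918 m.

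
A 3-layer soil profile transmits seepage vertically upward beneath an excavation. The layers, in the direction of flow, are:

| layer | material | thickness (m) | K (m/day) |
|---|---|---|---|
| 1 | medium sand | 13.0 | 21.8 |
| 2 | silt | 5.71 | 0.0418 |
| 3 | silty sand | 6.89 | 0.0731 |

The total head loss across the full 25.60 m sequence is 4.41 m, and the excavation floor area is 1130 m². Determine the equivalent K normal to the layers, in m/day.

Flow is perpendicular to layering, so the layers act in series and the equivalent K is the thickness-weighted harmonic mean.
Total thickness L = 13.0 + 5.71 + 6.89 = 25.60 m.
Σ(b_i/K_i) = 13.0/21.8 + 5.71/0.0418 + 6.89/0.0731 = 231.5 d.
K_eq = L / Σ(b_i/K_i) = 25.60 / 231.5 = 0.1106 m/day.

0.111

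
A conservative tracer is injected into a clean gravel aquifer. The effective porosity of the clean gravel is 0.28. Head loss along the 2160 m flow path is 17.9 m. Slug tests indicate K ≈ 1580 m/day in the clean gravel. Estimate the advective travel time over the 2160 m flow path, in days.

Hydraulic gradient i = Δh / L = 17.9 / 2160 = 0.008287.
Darcy flux q = K · i = 1580 × 0.008287 = 13.09 m/day.
Seepage velocity v = q / n_e = 13.09 / 0.28 = 46.76 m/day.
Travel time t = L / v = 2160 / 46.76 = 46.19 days.

46.2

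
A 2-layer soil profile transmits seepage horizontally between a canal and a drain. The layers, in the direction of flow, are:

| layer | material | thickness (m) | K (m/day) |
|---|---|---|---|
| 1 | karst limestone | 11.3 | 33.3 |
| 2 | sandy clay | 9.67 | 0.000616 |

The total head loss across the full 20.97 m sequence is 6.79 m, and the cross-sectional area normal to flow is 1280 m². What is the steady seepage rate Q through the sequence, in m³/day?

0.554

Flow is perpendicular to layering, so the layers act in series and the equivalent K is the thickness-weighted harmonic mean.
Total thickness L = 11.3 + 9.67 = 20.97 m.
Σ(b_i/K_i) = 11.3/33.3 + 9.67/0.000616 = 15698 d.
K_eq = L / Σ(b_i/K_i) = 20.97 / 15698 = 0.001336 m/day.
Q = K_eq · A · (Δh/L) = 0.001336 × 1280 × (6.79/20.97) = 0.5536 m³/day.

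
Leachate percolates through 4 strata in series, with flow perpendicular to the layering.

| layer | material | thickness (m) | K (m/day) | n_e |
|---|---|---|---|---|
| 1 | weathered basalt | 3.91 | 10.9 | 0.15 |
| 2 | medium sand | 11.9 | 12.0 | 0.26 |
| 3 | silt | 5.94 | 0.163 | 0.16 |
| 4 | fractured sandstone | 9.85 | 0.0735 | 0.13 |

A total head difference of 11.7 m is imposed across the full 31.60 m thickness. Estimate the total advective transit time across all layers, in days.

86.8

With flow normal to the layers, continuity requires the same specific discharge q through every layer.
Σ(b_i/K_i) = 3.91/10.9 + 11.9/12.0 + 5.94/0.163 + 9.85/0.0735 = 171.8 d.
q = Δh / Σ(b_i/K_i) = 11.7 / 171.8 = 0.06810 m/day.
In each layer the seepage velocity is v_i = q/n_i, so the layer transit time is t_i = b_i·n_i / q:
  layer 1 (weathered basalt): t_1 = 3.91 × 0.15 / 0.06810 = 8.612 d
  layer 2 (medium sand): t_2 = 11.9 × 0.26 / 0.06810 = 45.43 d
  layer 3 (silt): t_3 = 5.94 × 0.16 / 0.06810 = 13.96 d
  layer 4 (fractured sandstone): t_4 = 9.85 × 0.13 / 0.06810 = 18.80 d
Total t = Σ t_i = 86.80 days.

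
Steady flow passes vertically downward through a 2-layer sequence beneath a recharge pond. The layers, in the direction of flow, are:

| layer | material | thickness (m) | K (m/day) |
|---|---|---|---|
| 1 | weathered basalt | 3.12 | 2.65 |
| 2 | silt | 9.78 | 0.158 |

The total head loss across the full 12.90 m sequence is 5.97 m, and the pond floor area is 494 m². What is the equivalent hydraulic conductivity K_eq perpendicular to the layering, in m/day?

0.205

Flow is perpendicular to layering, so the layers act in series and the equivalent K is the thickness-weighted harmonic mean.
Total thickness L = 3.12 + 9.78 = 12.90 m.
Σ(b_i/K_i) = 3.12/2.65 + 9.78/0.158 = 63.08 d.
K_eq = L / Σ(b_i/K_i) = 12.90 / 63.08 = 0.2045 m/day.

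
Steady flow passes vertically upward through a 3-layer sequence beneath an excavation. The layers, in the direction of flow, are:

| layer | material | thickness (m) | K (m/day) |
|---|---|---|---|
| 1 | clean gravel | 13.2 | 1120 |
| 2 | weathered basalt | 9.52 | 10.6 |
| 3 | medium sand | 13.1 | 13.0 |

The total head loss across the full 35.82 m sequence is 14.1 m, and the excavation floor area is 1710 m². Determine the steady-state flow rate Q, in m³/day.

Flow is perpendicular to layering, so the layers act in series and the equivalent K is the thickness-weighted harmonic mean.
Total thickness L = 13.2 + 9.52 + 13.1 = 35.82 m.
Σ(b_i/K_i) = 13.2/1120 + 9.52/10.6 + 13.1/13.0 = 1.918 d.
K_eq = L / Σ(b_i/K_i) = 35.82 / 1.918 = 18.68 m/day.
Q = K_eq · A · (Δh/L) = 18.68 × 1710 × (14.1/35.82) = 12574 m³/day.

12600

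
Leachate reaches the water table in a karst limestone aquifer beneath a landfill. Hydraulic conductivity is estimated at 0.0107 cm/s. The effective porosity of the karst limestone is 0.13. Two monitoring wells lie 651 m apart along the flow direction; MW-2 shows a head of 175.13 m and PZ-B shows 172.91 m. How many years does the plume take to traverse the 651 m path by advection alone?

Convert K: 0.0107 cm/s × 864 = 9.245 m/day.
Hydraulic gradient i = (175.13 − 172.91) / 651 = 2.22 / 651 = 0.003410.
Darcy flux q = K · i = 9.245 × 0.003410 = 0.03153 m/day.
Seepage velocity v = q / n_e = 0.03153 / 0.13 = 0.2425 m/day.
Travel time t = L / v = 651 / 0.2425 = 2684 days = 7.350 years.

7.35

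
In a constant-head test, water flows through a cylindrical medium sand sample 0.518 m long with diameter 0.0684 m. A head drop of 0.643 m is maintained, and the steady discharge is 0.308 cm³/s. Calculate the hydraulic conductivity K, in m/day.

Cross-sectional area A = π·(d/2)² = π × (0.0684/2)² = 0.003675 m².
Convert discharge: 0.308 cm³/s = 3.080e-07 m³/s.
Darcy's law rearranged: K = Q·L / (A·Δh) = 3.080e-07 × 0.518 / (0.003675 × 0.643) = 6.753e-05 m/s = 5.834 m/day.

5.83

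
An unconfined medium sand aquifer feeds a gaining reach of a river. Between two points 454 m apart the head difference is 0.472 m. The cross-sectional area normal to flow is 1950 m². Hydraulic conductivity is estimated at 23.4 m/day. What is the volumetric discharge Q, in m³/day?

Hydraulic gradient i = Δh / L = 0.472 / 454 = 0.001040.
Darcy's law: Q = K · A · i = 23.40 × 1950 × 0.001040 = 47.44 m³/day.

47.4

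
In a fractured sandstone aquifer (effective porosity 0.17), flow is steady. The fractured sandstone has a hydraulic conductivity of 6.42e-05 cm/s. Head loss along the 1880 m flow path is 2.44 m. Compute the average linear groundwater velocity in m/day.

0.000423

Convert K: 6.42e-05 cm/s × 864 = 0.05547 m/day.
Hydraulic gradient i = Δh / L = 2.44 / 1880 = 0.001298.
Darcy flux q = K · i = 0.05547 × 0.001298 = 7.199e-05 m/day.
Seepage velocity v = q / n_e = 7.199e-05 / 0.17 = 0.0004235 m/day.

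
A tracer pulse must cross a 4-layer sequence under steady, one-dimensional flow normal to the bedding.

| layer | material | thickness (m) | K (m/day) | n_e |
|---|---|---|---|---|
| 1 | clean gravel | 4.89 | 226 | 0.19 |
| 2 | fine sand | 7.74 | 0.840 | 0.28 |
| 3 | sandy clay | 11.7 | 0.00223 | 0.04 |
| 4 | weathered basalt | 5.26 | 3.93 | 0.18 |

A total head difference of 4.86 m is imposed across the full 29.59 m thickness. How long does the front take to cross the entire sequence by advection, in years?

With flow normal to the layers, continuity requires the same specific discharge q through every layer.
Σ(b_i/K_i) = 4.89/226 + 7.74/0.840 + 11.7/0.00223 + 5.26/3.93 = 5257 d.
q = Δh / Σ(b_i/K_i) = 4.86 / 5257 = 0.0009244 m/day.
In each layer the seepage velocity is v_i = q/n_i, so the layer transit time is t_i = b_i·n_i / q:
  layer 1 (clean gravel): t_1 = 4.89 × 0.19 / 0.0009244 = 1005 d
  layer 2 (fine sand): t_2 = 7.74 × 0.28 / 0.0009244 = 2344 d
  layer 3 (sandy clay): t_3 = 11.7 × 0.04 / 0.0009244 = 506.2 d
  layer 4 (weathered basalt): t_4 = 5.26 × 0.18 / 0.0009244 = 1024 d
Total t = Σ t_i = 4880 days = 13.36 years.

13.4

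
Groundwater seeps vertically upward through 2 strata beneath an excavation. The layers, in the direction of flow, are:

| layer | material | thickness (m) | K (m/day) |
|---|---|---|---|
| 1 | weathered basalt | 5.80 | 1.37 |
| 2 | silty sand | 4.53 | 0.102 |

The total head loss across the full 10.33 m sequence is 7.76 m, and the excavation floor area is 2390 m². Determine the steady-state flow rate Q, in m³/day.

381

Flow is perpendicular to layering, so the layers act in series and the equivalent K is the thickness-weighted harmonic mean.
Total thickness L = 5.80 + 4.53 = 10.33 m.
Σ(b_i/K_i) = 5.80/1.37 + 4.53/0.102 = 48.65 d.
K_eq = L / Σ(b_i/K_i) = 10.33 / 48.65 = 0.2124 m/day.
Q = K_eq · A · (Δh/L) = 0.2124 × 2390 × (7.76/10.33) = 381.3 m³/day.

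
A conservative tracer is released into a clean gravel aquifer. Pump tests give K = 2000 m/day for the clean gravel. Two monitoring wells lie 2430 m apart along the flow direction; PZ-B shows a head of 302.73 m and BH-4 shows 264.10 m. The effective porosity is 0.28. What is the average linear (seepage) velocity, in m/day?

Hydraulic gradient i = (302.73 − 264.10) / 2430 = 38.63 / 2430 = 0.01590.
Darcy flux q = K · i = 2000 × 0.01590 = 31.79 m/day.
Seepage velocity v = q / n_e = 31.79 / 0.28 = 113.6 m/day.

114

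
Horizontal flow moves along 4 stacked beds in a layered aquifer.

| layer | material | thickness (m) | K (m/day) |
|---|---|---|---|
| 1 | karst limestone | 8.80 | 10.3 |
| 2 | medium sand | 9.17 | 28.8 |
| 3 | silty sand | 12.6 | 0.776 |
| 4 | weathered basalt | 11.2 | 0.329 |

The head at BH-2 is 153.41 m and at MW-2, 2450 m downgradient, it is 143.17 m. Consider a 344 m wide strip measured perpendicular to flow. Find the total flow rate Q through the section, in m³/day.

529

Flow is parallel to layering, so each bed carries its own Darcy discharge and the transmissivities add.
Σ(K_i·b_i) = 10.3×8.80 + 28.8×9.17 + 0.776×12.6 + 0.329×11.2 = 368.2 m²/day.
Hydraulic gradient i = (153.41 − 143.17) / 2450 = 10.24 / 2450 = 0.004180.
Q = Σ(K_i·b_i) · W · i = 368.2 × 344 × 0.004180 = 529.4 m³/day.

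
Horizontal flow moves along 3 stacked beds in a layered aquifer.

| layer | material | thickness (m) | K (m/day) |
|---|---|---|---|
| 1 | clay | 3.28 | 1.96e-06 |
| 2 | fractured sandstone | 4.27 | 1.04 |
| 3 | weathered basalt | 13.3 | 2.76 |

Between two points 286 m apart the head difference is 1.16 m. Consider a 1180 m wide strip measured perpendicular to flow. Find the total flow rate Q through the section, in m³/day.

Flow is parallel to layering, so each bed carries its own Darcy discharge and the transmissivities add.
Σ(K_i·b_i) = 1.96e-06×3.28 + 1.04×4.27 + 2.76×13.3 = 41.15 m²/day.
Hydraulic gradient i = Δh / L = 1.16 / 286 = 0.004056.
Q = Σ(K_i·b_i) · W · i = 41.15 × 1180 × 0.004056 = 196.9 m³/day.

197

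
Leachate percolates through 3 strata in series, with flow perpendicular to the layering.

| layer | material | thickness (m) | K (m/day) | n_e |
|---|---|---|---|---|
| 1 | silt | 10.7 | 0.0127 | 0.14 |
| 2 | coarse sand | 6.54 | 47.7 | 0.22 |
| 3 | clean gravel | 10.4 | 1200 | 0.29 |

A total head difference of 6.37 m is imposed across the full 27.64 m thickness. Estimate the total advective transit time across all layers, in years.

With flow normal to the layers, continuity requires the same specific discharge q through every layer.
Σ(b_i/K_i) = 10.7/0.0127 + 6.54/47.7 + 10.4/1200 = 842.7 d.
q = Δh / Σ(b_i/K_i) = 6.37 / 842.7 = 0.007559 m/day.
In each layer the seepage velocity is v_i = q/n_i, so the layer transit time is t_i = b_i·n_i / q:
  layer 1 (silt): t_1 = 10.7 × 0.14 / 0.007559 = 198.2 d
  layer 2 (coarse sand): t_2 = 6.54 × 0.22 / 0.007559 = 190.3 d
  layer 3 (clean gravel): t_3 = 10.4 × 0.29 / 0.007559 = 399.0 d
Total t = Σ t_i = 787.5 days = 2.156 years.

2.16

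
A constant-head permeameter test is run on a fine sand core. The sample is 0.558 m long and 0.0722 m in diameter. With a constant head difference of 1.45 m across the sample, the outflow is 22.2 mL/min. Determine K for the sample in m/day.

3.00

Cross-sectional area A = π·(d/2)² = π × (0.0722/2)² = 0.004094 m².
Convert discharge: 22.2 mL/min = 3.700e-07 m³/s.
Darcy's law rearranged: K = Q·L / (A·Δh) = 3.700e-07 × 0.558 / (0.004094 × 1.45) = 3.478e-05 m/s = 3.005 m/day.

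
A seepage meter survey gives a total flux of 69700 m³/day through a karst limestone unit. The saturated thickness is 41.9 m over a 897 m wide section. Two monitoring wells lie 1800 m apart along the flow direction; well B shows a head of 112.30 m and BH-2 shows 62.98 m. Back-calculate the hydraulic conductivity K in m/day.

67.7

Cross-sectional area A = 897 × 41.9 = 37584 m².
Hydraulic gradient i = (112.30 − 62.98) / 1800 = 49.32 / 1800 = 0.02740.
From Q = K·A·i, K = Q / (A·i) = 69700 / (37584 × 0.02740) = 67.68 m/day.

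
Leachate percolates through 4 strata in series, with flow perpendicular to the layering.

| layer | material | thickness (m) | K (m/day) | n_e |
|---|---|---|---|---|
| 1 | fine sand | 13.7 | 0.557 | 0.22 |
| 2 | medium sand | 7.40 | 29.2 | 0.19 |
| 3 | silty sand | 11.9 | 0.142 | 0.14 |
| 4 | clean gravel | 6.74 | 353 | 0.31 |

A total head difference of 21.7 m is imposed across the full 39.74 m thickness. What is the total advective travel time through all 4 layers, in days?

40.9

With flow normal to the layers, continuity requires the same specific discharge q through every layer.
Σ(b_i/K_i) = 13.7/0.557 + 7.40/29.2 + 11.9/0.142 + 6.74/353 = 108.7 d.
q = Δh / Σ(b_i/K_i) = 21.7 / 108.7 = 0.1997 m/day.
In each layer the seepage velocity is v_i = q/n_i, so the layer transit time is t_i = b_i·n_i / q:
  layer 1 (fine sand): t_1 = 13.7 × 0.22 / 0.1997 = 15.09 d
  layer 2 (medium sand): t_2 = 7.40 × 0.19 / 0.1997 = 7.041 d
  layer 3 (silty sand): t_3 = 11.9 × 0.14 / 0.1997 = 8.343 d
  layer 4 (clean gravel): t_4 = 6.74 × 0.31 / 0.1997 = 10.46 d
Total t = Σ t_i = 40.94 days.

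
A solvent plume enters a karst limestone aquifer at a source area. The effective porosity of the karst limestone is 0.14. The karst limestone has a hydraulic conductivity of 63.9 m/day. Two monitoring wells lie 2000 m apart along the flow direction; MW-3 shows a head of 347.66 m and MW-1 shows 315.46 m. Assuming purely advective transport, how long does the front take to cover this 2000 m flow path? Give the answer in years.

0.745

Hydraulic gradient i = (347.66 − 315.46) / 2000 = 32.2 / 2000 = 0.01610.
Darcy flux q = K · i = 63.90 × 0.01610 = 1.029 m/day.
Seepage velocity v = q / n_e = 1.029 / 0.14 = 7.348 m/day.
Travel time t = L / v = 2000 / 7.348 = 272.2 days = 0.7451 years.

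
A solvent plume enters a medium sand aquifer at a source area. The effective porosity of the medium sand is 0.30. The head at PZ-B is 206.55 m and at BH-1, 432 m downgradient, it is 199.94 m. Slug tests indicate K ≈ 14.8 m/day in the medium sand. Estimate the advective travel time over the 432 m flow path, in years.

Hydraulic gradient i = (206.55 − 199.94) / 432 = 6.61 / 432 = 0.01530.
Darcy flux q = K · i = 14.80 × 0.01530 = 0.2265 m/day.
Seepage velocity v = q / n_e = 0.2265 / 0.30 = 0.7548 m/day.
Travel time t = L / v = 432 / 0.7548 = 572.3 days = 1.567 years.

1.57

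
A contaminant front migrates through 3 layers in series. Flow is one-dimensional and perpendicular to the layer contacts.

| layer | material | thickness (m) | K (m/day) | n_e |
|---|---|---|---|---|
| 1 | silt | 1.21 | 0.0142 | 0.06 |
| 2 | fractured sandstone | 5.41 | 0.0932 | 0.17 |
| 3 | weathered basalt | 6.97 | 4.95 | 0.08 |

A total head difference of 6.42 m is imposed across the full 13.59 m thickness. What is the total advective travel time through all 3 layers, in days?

34.9

With flow normal to the layers, continuity requires the same specific discharge q through every layer.
Σ(b_i/K_i) = 1.21/0.0142 + 5.41/0.0932 + 6.97/4.95 = 144.7 d.
q = Δh / Σ(b_i/K_i) = 6.42 / 144.7 = 0.04438 m/day.
In each layer the seepage velocity is v_i = q/n_i, so the layer transit time is t_i = b_i·n_i / q:
  layer 1 (silt): t_1 = 1.21 × 0.06 / 0.04438 = 1.636 d
  layer 2 (fractured sandstone): t_2 = 5.41 × 0.17 / 0.04438 = 20.72 d
  layer 3 (weathered basalt): t_3 = 6.97 × 0.08 / 0.04438 = 12.56 d
Total t = Σ t_i = 34.93 days.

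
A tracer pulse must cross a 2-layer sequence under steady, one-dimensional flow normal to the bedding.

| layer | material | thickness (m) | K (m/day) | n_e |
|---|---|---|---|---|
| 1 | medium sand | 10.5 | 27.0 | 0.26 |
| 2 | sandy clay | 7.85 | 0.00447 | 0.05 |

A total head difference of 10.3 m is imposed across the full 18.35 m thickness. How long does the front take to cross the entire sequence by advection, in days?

With flow normal to the layers, continuity requires the same specific discharge q through every layer.
Σ(b_i/K_i) = 10.5/27.0 + 7.85/0.00447 = 1757 d.
q = Δh / Σ(b_i/K_i) = 10.3 / 1757 = 0.005864 m/day.
In each layer the seepage velocity is v_i = q/n_i, so the layer transit time is t_i = b_i·n_i / q:
  layer 1 (medium sand): t_1 = 10.5 × 0.26 / 0.005864 = 465.6 d
  layer 2 (sandy clay): t_2 = 7.85 × 0.05 / 0.005864 = 66.94 d
Total t = Σ t_i = 532.5 days.

533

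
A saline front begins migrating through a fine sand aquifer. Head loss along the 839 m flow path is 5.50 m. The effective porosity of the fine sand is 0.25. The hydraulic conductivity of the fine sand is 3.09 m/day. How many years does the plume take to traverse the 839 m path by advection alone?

Hydraulic gradient i = Δh / L = 5.50 / 839 = 0.006555.
Darcy flux q = K · i = 3.090 × 0.006555 = 0.02026 m/day.
Seepage velocity v = q / n_e = 0.02026 / 0.25 = 0.08103 m/day.
Travel time t = L / v = 839 / 0.08103 = 10355 days = 28.35 years.

28.3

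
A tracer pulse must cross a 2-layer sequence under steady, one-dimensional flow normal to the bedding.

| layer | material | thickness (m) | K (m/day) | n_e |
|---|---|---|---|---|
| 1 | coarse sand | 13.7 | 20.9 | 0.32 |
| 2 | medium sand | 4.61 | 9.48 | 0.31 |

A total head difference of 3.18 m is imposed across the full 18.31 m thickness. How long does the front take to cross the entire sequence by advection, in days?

With flow normal to the layers, continuity requires the same specific discharge q through every layer.
Σ(b_i/K_i) = 13.7/20.9 + 4.61/9.48 = 1.142 d.
q = Δh / Σ(b_i/K_i) = 3.18 / 1.142 = 2.785 m/day.
In each layer the seepage velocity is v_i = q/n_i, so the layer transit time is t_i = b_i·n_i / q:
  layer 1 (coarse sand): t_1 = 13.7 × 0.32 / 2.785 = 1.574 d
  layer 2 (medium sand): t_2 = 4.61 × 0.31 / 2.785 = 0.5131 d
Total t = Σ t_i = 2.087 days.

2.09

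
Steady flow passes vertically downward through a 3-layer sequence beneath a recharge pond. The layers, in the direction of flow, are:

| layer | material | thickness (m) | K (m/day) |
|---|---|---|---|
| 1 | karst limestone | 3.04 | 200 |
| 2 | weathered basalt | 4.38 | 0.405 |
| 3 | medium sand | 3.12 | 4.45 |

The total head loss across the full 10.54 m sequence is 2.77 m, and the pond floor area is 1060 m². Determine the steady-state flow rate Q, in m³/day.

255

Flow is perpendicular to layering, so the layers act in series and the equivalent K is the thickness-weighted harmonic mean.
Total thickness L = 3.04 + 4.38 + 3.12 = 10.54 m.
Σ(b_i/K_i) = 3.04/200 + 4.38/0.405 + 3.12/4.45 = 11.53 d.
K_eq = L / Σ(b_i/K_i) = 10.54 / 11.53 = 0.9140 m/day.
Q = K_eq · A · (Δh/L) = 0.9140 × 1060 × (2.77/10.54) = 254.6 m³/day.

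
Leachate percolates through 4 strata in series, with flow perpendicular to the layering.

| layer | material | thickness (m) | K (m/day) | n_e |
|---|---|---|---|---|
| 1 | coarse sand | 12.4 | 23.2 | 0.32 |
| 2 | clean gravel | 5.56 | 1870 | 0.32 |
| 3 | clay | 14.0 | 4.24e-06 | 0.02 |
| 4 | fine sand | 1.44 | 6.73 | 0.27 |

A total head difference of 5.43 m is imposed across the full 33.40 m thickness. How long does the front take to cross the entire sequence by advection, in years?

10700

With flow normal to the layers, continuity requires the same specific discharge q through every layer.
Σ(b_i/K_i) = 12.4/23.2 + 5.56/1870 + 14.0/4.24e-06 + 1.44/6.73 = 3.302e+06 d.
q = Δh / Σ(b_i/K_i) = 5.43 / 3.302e+06 = 1.645e-06 m/day.
In each layer the seepage velocity is v_i = q/n_i, so the layer transit time is t_i = b_i·n_i / q:
  layer 1 (coarse sand): t_1 = 12.4 × 0.32 / 1.645e-06 = 2.413e+06 d
  layer 2 (clean gravel): t_2 = 5.56 × 0.32 / 1.645e-06 = 1.082e+06 d
  layer 3 (clay): t_3 = 14.0 × 0.02 / 1.645e-06 = 1.703e+05 d
  layer 4 (fine sand): t_4 = 1.44 × 0.27 / 1.645e-06 = 2.364e+05 d
Total t = Σ t_i = 3.901e+06 days = 10682 years.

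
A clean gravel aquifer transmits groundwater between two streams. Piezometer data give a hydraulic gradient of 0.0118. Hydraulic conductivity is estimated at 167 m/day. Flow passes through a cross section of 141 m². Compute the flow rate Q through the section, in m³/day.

278

Hydraulic gradient i = 0.0118.
Darcy's law: Q = K · A · i = 167.0 × 141.0 × 0.01180 = 277.9 m³/day.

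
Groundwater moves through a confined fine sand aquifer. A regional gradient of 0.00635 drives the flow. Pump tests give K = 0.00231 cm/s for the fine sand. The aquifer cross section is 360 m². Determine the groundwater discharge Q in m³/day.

Convert K: 0.00231 cm/s × 864 = 1.996 m/day.
Hydraulic gradient i = 0.00635.
Darcy's law: Q = K · A · i = 1.996 × 360.0 × 0.006350 = 4.562 m³/day.

4.56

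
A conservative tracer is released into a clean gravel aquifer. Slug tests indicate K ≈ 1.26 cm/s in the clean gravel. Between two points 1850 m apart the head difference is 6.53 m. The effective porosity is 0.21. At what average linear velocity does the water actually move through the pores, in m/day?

Convert K: 1.26 cm/s × 864 = 1089 m/day.
Hydraulic gradient i = Δh / L = 6.53 / 1850 = 0.003530.
Darcy flux q = K · i = 1089 × 0.003530 = 3.843 m/day.
Seepage velocity v = q / n_e = 3.843 / 0.21 = 18.30 m/day.

18.3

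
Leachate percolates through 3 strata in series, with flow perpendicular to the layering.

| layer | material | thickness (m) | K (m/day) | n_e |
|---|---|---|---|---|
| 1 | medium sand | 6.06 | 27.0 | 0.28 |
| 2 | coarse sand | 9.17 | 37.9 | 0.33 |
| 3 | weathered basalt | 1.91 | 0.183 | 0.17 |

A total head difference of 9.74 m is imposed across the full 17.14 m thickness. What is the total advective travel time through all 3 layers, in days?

With flow normal to the layers, continuity requires the same specific discharge q through every layer.
Σ(b_i/K_i) = 6.06/27.0 + 9.17/37.9 + 1.91/0.183 = 10.90 d.
q = Δh / Σ(b_i/K_i) = 9.74 / 10.90 = 0.8933 m/day.
In each layer the seepage velocity is v_i = q/n_i, so the layer transit time is t_i = b_i·n_i / q:
  layer 1 (medium sand): t_1 = 6.06 × 0.28 / 0.8933 = 1.900 d
  layer 2 (coarse sand): t_2 = 9.17 × 0.33 / 0.8933 = 3.388 d
  layer 3 (weathered basalt): t_3 = 1.91 × 0.17 / 0.8933 = 0.3635 d
Total t = Σ t_i = 5.651 days.

5.65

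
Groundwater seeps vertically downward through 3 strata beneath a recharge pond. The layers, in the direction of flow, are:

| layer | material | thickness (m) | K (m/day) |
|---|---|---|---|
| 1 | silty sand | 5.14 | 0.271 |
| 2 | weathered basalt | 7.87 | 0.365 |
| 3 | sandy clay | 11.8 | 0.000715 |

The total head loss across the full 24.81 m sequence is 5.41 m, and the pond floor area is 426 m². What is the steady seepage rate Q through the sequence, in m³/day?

Flow is perpendicular to layering, so the layers act in series and the equivalent K is the thickness-weighted harmonic mean.
Total thickness L = 5.14 + 7.87 + 11.8 = 24.81 m.
Σ(b_i/K_i) = 5.14/0.271 + 7.87/0.365 + 11.8/0.000715 = 16544 d.
K_eq = L / Σ(b_i/K_i) = 24.81 / 16544 = 0.001500 m/day.
Q = K_eq · A · (Δh/L) = 0.001500 × 426 × (5.41/24.81) = 0.1393 m³/day.

0.139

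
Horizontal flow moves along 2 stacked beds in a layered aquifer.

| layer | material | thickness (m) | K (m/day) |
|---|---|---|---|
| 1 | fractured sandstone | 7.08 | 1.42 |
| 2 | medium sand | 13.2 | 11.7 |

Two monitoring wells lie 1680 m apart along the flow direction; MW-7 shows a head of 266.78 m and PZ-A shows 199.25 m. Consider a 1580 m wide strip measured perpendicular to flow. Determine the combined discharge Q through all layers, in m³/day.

Flow is parallel to layering, so each bed carries its own Darcy discharge and the transmissivities add.
Σ(K_i·b_i) = 1.42×7.08 + 11.7×13.2 = 164.5 m²/day.
Hydraulic gradient i = (266.78 − 199.25) / 1680 = 67.53 / 1680 = 0.04020.
Q = Σ(K_i·b_i) · W · i = 164.5 × 1580 × 0.04020 = 10447 m³/day.

10400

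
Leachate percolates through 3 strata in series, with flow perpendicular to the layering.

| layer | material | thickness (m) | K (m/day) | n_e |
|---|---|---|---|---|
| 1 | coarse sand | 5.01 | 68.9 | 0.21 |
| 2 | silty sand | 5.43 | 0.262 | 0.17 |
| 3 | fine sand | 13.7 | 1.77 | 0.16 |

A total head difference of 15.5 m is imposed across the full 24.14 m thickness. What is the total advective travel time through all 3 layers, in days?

With flow normal to the layers, continuity requires the same specific discharge q through every layer.
Σ(b_i/K_i) = 5.01/68.9 + 5.43/0.262 + 13.7/1.77 = 28.54 d.
q = Δh / Σ(b_i/K_i) = 15.5 / 28.54 = 0.5431 m/day.
In each layer the seepage velocity is v_i = q/n_i, so the layer transit time is t_i = b_i·n_i / q:
  layer 1 (coarse sand): t_1 = 5.01 × 0.21 / 0.5431 = 1.937 d
  layer 2 (silty sand): t_2 = 5.43 × 0.17 / 0.5431 = 1.700 d
  layer 3 (fine sand): t_3 = 13.7 × 0.16 / 0.5431 = 4.036 d
Total t = Σ t_i = 7.672 days.

7.67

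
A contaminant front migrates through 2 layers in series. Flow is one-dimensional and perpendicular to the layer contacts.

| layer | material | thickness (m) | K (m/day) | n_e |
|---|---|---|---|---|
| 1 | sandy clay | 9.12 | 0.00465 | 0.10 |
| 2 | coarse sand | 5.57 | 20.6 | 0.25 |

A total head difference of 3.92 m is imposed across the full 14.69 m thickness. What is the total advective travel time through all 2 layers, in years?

3.16

With flow normal to the layers, continuity requires the same specific discharge q through every layer.
Σ(b_i/K_i) = 9.12/0.00465 + 5.57/20.6 = 1962 d.
q = Δh / Σ(b_i/K_i) = 3.92 / 1962 = 0.001998 m/day.
In each layer the seepage velocity is v_i = q/n_i, so the layer transit time is t_i = b_i·n_i / q:
  layer 1 (sandy clay): t_1 = 9.12 × 0.10 / 0.001998 = 456.4 d
  layer 2 (coarse sand): t_2 = 5.57 × 0.25 / 0.001998 = 696.8 d
Total t = Σ t_i = 1153 days = 3.157 years.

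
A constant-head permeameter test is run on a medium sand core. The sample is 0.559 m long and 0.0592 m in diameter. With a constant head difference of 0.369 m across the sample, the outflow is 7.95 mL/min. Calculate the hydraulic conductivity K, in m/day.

Cross-sectional area A = π·(d/2)² = π × (0.0592/2)² = 0.002753 m².
Convert discharge: 7.95 mL/min = 1.325e-07 m³/s.
Darcy's law rearranged: K = Q·L / (A·Δh) = 1.325e-07 × 0.559 / (0.002753 × 0.369) = 7.292e-05 m/s = 6.301 m/day.

6.30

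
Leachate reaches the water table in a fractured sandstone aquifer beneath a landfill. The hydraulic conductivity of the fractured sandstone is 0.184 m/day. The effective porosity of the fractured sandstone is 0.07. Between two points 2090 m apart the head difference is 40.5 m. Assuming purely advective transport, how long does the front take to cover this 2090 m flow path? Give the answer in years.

112

Hydraulic gradient i = Δh / L = 40.5 / 2090 = 0.01938.
Darcy flux q = K · i = 0.1840 × 0.01938 = 0.003566 m/day.
Seepage velocity v = q / n_e = 0.003566 / 0.07 = 0.05094 m/day.
Travel time t = L / v = 2090 / 0.05094 = 41032 days = 112.3 years.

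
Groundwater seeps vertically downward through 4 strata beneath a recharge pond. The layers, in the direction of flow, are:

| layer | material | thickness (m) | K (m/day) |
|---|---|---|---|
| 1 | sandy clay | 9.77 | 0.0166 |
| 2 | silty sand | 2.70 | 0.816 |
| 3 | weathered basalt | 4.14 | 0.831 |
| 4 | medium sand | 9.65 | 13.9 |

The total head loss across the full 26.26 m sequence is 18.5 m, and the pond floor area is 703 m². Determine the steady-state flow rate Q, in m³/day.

Flow is perpendicular to layering, so the layers act in series and the equivalent K is the thickness-weighted harmonic mean.
Total thickness L = 9.77 + 2.70 + 4.14 + 9.65 = 26.26 m.
Σ(b_i/K_i) = 9.77/0.0166 + 2.70/0.816 + 4.14/0.831 + 9.65/13.9 = 597.5 d.
K_eq = L / Σ(b_i/K_i) = 26.26 / 597.5 = 0.04395 m/day.
Q = K_eq · A · (Δh/L) = 0.04395 × 703 × (18.5/26.26) = 21.77 m³/day.

21.8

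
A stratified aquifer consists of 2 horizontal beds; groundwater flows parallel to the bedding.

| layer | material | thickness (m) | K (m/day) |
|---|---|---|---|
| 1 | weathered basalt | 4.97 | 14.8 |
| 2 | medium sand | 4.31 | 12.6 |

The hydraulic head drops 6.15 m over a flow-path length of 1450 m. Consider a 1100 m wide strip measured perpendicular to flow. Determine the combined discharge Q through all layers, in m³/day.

Flow is parallel to layering, so each bed carries its own Darcy discharge and the transmissivities add.
Σ(K_i·b_i) = 14.8×4.97 + 12.6×4.31 = 127.9 m²/day.
Hydraulic gradient i = Δh / L = 6.15 / 1450 = 0.004241.
Q = Σ(K_i·b_i) · W · i = 127.9 × 1100 × 0.004241 = 596.5 m³/day.

597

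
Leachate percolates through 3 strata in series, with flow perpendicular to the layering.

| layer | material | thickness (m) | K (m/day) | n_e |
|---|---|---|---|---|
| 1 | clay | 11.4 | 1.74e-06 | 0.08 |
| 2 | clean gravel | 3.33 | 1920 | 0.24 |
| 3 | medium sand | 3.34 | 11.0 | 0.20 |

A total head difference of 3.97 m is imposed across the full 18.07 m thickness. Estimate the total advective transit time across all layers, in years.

With flow normal to the layers, continuity requires the same specific discharge q through every layer.
Σ(b_i/K_i) = 11.4/1.74e-06 + 3.33/1920 + 3.34/11.0 = 6.552e+06 d.
q = Δh / Σ(b_i/K_i) = 3.97 / 6.552e+06 = 6.059e-07 m/day.
In each layer the seepage velocity is v_i = q/n_i, so the layer transit time is t_i = b_i·n_i / q:
  layer 1 (clay): t_1 = 11.4 × 0.08 / 6.059e-07 = 1.505e+06 d
  layer 2 (clean gravel): t_2 = 3.33 × 0.24 / 6.059e-07 = 1.319e+06 d
  layer 3 (medium sand): t_3 = 3.34 × 0.20 / 6.059e-07 = 1.102e+06 d
Total t = Σ t_i = 3.926e+06 days = 10750 years.

10700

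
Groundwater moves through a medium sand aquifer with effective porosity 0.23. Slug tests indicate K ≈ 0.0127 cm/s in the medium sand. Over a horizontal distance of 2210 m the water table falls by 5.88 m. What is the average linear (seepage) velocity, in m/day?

0.127

Convert K: 0.0127 cm/s × 864 = 10.97 m/day.
Hydraulic gradient i = Δh / L = 5.88 / 2210 = 0.002661.
Darcy flux q = K · i = 10.97 × 0.002661 = 0.02919 m/day.
Seepage velocity v = q / n_e = 0.02919 / 0.23 = 0.1269 m/day.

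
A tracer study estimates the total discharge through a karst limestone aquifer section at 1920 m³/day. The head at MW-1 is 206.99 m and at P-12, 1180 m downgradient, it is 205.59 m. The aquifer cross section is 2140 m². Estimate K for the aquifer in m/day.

756

Hydraulic gradient i = (206.99 − 205.59) / 1180 = 1.4 / 1180 = 0.001186.
From Q = K·A·i, K = Q / (A·i) = 1920 / (2140 × 0.001186) = 756.2 m/day.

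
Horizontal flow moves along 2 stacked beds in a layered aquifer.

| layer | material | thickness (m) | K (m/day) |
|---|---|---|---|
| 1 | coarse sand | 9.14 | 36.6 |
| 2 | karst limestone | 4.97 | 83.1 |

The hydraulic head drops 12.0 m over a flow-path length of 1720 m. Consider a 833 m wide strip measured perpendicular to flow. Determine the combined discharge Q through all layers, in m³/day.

Flow is parallel to layering, so each bed carries its own Darcy discharge and the transmissivities add.
Σ(K_i·b_i) = 36.6×9.14 + 83.1×4.97 = 747.5 m²/day.
Hydraulic gradient i = Δh / L = 12.0 / 1720 = 0.006977.
Q = Σ(K_i·b_i) · W · i = 747.5 × 833 × 0.006977 = 4344 m³/day.

4340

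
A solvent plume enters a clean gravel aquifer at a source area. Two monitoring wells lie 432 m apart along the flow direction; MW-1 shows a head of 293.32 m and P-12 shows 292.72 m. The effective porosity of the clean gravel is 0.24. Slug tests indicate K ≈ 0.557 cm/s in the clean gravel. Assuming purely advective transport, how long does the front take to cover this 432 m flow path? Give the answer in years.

0.425

Convert K: 0.557 cm/s × 864 = 481.2 m/day.
Hydraulic gradient i = (293.32 − 292.72) / 432 = 0.6 / 432 = 0.001389.
Darcy flux q = K · i = 481.2 × 0.001389 = 0.6684 m/day.
Seepage velocity v = q / n_e = 0.6684 / 0.24 = 2.785 m/day.
Travel time t = L / v = 432 / 2.785 = 155.1 days = 0.4247 years.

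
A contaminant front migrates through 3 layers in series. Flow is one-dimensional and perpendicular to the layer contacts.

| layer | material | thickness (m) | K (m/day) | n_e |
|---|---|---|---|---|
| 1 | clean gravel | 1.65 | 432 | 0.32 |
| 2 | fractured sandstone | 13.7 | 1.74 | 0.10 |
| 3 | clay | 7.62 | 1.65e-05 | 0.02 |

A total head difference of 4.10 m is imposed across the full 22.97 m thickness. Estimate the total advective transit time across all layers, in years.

632

With flow normal to the layers, continuity requires the same specific discharge q through every layer.
Σ(b_i/K_i) = 1.65/432 + 13.7/1.74 + 7.62/1.65e-05 = 4.618e+05 d.
q = Δh / Σ(b_i/K_i) = 4.10 / 4.618e+05 = 8.878e-06 m/day.
In each layer the seepage velocity is v_i = q/n_i, so the layer transit time is t_i = b_i·n_i / q:
  layer 1 (clean gravel): t_1 = 1.65 × 0.32 / 8.878e-06 = 59474 d
  layer 2 (fractured sandstone): t_2 = 13.7 × 0.10 / 8.878e-06 = 1.543e+05 d
  layer 3 (clay): t_3 = 7.62 × 0.02 / 8.878e-06 = 17166 d
Total t = Σ t_i = 2.310e+05 days = 632.3 years.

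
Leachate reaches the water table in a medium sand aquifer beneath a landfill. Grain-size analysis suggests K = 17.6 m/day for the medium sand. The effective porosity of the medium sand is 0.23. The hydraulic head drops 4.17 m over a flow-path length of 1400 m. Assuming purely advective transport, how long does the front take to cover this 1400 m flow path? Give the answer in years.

Hydraulic gradient i = Δh / L = 4.17 / 1400 = 0.002979.
Darcy flux q = K · i = 17.60 × 0.002979 = 0.05242 m/day.
Seepage velocity v = q / n_e = 0.05242 / 0.23 = 0.2279 m/day.
Travel time t = L / v = 1400 / 0.2279 = 6142 days = 16.82 years.

16.8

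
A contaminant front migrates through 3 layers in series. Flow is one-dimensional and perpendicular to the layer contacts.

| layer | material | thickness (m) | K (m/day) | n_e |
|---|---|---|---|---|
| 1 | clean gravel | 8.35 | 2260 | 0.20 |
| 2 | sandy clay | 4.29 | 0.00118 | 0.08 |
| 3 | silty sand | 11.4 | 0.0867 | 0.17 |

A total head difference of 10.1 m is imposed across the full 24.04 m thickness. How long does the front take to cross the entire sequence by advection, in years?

With flow normal to the layers, continuity requires the same specific discharge q through every layer.
Σ(b_i/K_i) = 8.35/2260 + 4.29/0.00118 + 11.4/0.0867 = 3767 d.
q = Δh / Σ(b_i/K_i) = 10.1 / 3767 = 0.002681 m/day.
In each layer the seepage velocity is v_i = q/n_i, so the layer transit time is t_i = b_i·n_i / q:
  layer 1 (clean gravel): t_1 = 8.35 × 0.20 / 0.002681 = 622.9 d
  layer 2 (sandy clay): t_2 = 4.29 × 0.08 / 0.002681 = 128.0 d
  layer 3 (silty sand): t_3 = 11.4 × 0.17 / 0.002681 = 722.8 d
Total t = Σ t_i = 1474 days = 4.035 years.

4.03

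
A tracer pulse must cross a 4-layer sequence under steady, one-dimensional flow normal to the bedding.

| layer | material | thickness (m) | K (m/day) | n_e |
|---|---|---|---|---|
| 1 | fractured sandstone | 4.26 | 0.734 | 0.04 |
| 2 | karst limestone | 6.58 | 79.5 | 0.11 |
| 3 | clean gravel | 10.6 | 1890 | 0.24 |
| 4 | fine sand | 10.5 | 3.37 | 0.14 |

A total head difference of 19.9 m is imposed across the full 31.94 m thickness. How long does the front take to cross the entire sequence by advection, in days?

2.22

With flow normal to the layers, continuity requires the same specific discharge q through every layer.
Σ(b_i/K_i) = 4.26/0.734 + 6.58/79.5 + 10.6/1890 + 10.5/3.37 = 9.008 d.
q = Δh / Σ(b_i/K_i) = 19.9 / 9.008 = 2.209 m/day.
In each layer the seepage velocity is v_i = q/n_i, so the layer transit time is t_i = b_i·n_i / q:
  layer 1 (fractured sandstone): t_1 = 4.26 × 0.04 / 2.209 = 0.07713 d
  layer 2 (karst limestone): t_2 = 6.58 × 0.11 / 2.209 = 0.3276 d
  layer 3 (clean gravel): t_3 = 10.6 × 0.24 / 2.209 = 1.152 d
  layer 4 (fine sand): t_4 = 10.5 × 0.14 / 2.209 = 0.6654 d
Total t = Σ t_i = 2.222 days.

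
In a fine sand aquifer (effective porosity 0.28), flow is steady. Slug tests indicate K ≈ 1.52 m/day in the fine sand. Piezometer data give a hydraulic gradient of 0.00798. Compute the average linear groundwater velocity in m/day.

0.0433

Hydraulic gradient i = 0.00798.
Darcy flux q = K · i = 1.520 × 0.007980 = 0.01213 m/day.
Seepage velocity v = q / n_e = 0.01213 / 0.28 = 0.04332 m/day.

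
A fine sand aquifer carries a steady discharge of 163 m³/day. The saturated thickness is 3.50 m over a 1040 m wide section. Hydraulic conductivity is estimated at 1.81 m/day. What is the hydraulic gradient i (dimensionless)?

Cross-sectional area A = 1040 × 3.50 = 3640 m².
From Q = K·A·i, i = Q / (K·A) = 163 / (1.810 × 3640) = 0.02474.

0.0247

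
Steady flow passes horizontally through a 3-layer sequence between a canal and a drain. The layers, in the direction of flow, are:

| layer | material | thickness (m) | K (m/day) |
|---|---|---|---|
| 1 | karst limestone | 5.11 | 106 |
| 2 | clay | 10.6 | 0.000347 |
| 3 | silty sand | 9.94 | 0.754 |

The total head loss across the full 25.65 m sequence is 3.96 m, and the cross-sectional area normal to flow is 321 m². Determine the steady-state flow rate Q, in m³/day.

0.0416

Flow is perpendicular to layering, so the layers act in series and the equivalent K is the thickness-weighted harmonic mean.
Total thickness L = 5.11 + 10.6 + 9.94 = 25.65 m.
Σ(b_i/K_i) = 5.11/106 + 10.6/0.000347 + 9.94/0.754 = 30561 d.
K_eq = L / Σ(b_i/K_i) = 25.65 / 30561 = 0.0008393 m/day.
Q = K_eq · A · (Δh/L) = 0.0008393 × 321 × (3.96/25.65) = 0.04159 m³/day.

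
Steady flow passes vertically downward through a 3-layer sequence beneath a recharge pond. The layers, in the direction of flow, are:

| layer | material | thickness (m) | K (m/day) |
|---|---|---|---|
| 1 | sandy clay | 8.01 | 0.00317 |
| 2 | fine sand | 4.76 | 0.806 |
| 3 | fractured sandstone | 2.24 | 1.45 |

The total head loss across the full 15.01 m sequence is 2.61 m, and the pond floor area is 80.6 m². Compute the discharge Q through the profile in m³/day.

Flow is perpendicular to layering, so the layers act in series and the equivalent K is the thickness-weighted harmonic mean.
Total thickness L = 8.01 + 4.76 + 2.24 = 15.01 m.
Σ(b_i/K_i) = 8.01/0.00317 + 4.76/0.806 + 2.24/1.45 = 2534 d.
K_eq = L / Σ(b_i/K_i) = 15.01 / 2534 = 0.005923 m/day.
Q = K_eq · A · (Δh/L) = 0.005923 × 80.6 × (2.61/15.01) = 0.08301 m³/day.

0.0830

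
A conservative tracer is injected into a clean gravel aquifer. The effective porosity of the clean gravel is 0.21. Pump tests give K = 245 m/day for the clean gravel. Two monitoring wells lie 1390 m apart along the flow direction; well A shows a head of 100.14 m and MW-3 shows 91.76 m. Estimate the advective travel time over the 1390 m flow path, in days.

198

Hydraulic gradient i = (100.14 − 91.76) / 1390 = 8.38 / 1390 = 0.006029.
Darcy flux q = K · i = 245.0 × 0.006029 = 1.477 m/day.
Seepage velocity v = q / n_e = 1.477 / 0.21 = 7.034 m/day.
Travel time t = L / v = 1390 / 7.034 = 197.6 days.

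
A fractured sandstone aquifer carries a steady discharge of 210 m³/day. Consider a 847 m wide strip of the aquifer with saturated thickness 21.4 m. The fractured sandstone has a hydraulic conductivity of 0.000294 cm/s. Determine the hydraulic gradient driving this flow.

0.0456

Convert K: 0.000294 cm/s × 864 = 0.2540 m/day.
Cross-sectional area A = 847 × 21.4 = 18126 m².
From Q = K·A·i, i = Q / (K·A) = 210 / (0.2540 × 18126) = 0.04561.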